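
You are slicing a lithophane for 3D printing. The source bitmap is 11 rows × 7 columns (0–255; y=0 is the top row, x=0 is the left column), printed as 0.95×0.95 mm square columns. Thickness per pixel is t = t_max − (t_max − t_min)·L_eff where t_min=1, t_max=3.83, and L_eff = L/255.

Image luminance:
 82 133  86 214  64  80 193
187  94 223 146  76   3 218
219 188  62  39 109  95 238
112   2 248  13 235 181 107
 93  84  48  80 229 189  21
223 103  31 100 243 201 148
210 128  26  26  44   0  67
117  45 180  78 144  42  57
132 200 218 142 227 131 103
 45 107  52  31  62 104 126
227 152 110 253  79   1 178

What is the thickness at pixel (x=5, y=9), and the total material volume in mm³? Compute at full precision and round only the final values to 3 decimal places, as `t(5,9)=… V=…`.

t(5,9)=2.676 V=173.168

span = t_max - t_min = 3.83 - 1 = 2.830
L(5,9) = 104, L_eff = 104/255 = 0.407843
t(5,9) = 3.83 - 2.830·0.407843 = 2.676
Σt over all 11·7 pixels = 4892833/25500 ≈ 191.8758039
V = pitch²·Σt = 0.95²·4892833/25500 = 173.168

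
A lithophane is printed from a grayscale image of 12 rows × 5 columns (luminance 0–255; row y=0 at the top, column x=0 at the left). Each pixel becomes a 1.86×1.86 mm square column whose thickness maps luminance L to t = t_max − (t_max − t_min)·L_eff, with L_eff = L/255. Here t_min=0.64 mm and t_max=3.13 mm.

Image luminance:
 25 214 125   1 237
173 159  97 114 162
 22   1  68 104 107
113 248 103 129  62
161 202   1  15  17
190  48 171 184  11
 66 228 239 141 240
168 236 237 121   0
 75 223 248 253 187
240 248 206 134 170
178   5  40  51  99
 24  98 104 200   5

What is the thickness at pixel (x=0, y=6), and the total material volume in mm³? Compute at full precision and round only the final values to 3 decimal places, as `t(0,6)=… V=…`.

t(0,6)=2.486 V=388.646

span = t_max - t_min = 3.13 - 0.64 = 2.490
L(0,6) = 66, L_eff = 66/255 = 0.258824
t(0,6) = 3.13 - 2.490·0.258824 = 2.486
Σt over all 12·5 pixels = 238719/2125 ≈ 112.3383529
V = pitch²·Σt = 1.86²·238719/2125 = 388.646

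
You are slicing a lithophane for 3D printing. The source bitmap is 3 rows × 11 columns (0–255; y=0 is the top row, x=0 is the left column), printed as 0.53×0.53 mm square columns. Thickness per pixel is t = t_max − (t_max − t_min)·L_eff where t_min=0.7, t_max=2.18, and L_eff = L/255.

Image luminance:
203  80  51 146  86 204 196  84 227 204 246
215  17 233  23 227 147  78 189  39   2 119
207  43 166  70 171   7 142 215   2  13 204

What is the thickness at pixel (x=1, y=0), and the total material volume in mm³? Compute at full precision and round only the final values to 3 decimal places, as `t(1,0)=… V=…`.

span = t_max - t_min = 2.18 - 0.7 = 1.480
L(1,0) = 80, L_eff = 80/255 = 0.313725
t(1,0) = 2.18 - 1.480·0.313725 = 1.716
Σt over all 3·11 pixels = 602291/12750 ≈ 47.2385098
V = pitch²·Σt = 0.53²·602291/12750 = 13.269

t(1,0)=1.716 V=13.269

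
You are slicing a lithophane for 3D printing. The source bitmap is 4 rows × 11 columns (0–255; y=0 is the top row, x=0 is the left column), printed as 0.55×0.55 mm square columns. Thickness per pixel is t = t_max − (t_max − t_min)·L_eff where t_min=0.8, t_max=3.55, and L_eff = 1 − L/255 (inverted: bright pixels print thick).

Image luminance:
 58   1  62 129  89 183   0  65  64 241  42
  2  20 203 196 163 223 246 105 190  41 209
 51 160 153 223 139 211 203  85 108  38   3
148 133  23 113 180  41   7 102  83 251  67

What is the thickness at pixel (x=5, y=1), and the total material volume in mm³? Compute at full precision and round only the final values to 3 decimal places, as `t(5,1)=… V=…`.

span = t_max - t_min = 3.55 - 0.8 = 2.750
L(5,1) = 223, L_eff = 1 - 223/255 = 0.125490 (inverted)
t(5,1) = 3.55 - 2.750·0.125490 = 3.205
Σt over all 4·11 pixels = 45749/510 ≈ 89.7039216
V = pitch²·Σt = 0.55²·45749/510 = 27.135

t(5,1)=3.205 V=27.135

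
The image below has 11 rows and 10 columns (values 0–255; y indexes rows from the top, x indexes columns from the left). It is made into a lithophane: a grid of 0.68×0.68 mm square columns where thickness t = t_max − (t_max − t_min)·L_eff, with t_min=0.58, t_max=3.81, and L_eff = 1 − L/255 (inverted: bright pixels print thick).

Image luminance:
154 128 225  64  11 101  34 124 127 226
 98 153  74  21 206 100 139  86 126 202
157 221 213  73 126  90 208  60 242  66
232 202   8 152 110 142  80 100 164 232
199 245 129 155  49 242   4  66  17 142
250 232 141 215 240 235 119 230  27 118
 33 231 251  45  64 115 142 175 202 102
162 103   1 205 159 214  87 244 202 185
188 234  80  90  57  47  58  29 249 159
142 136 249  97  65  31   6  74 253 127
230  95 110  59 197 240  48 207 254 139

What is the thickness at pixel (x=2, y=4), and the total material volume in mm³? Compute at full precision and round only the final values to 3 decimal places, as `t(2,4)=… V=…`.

t(2,4)=2.214 V=118.552

span = t_max - t_min = 3.81 - 0.58 = 3.230
L(2,4) = 129, L_eff = 1 - 129/255 = 0.494118 (inverted)
t(2,4) = 3.81 - 3.230·0.494118 = 2.214
Σt over all 11·10 pixels = 256.384
V = pitch²·Σt = 0.68²·256.384 = 118.552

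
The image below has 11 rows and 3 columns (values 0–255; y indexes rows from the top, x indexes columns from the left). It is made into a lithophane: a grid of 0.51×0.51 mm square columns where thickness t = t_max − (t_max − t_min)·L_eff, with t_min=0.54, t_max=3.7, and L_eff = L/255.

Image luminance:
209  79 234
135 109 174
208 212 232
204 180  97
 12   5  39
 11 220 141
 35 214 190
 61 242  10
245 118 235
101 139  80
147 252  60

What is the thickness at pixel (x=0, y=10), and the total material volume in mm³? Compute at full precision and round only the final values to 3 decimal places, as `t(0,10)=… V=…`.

span = t_max - t_min = 3.7 - 0.54 = 3.160
L(0,10) = 147, L_eff = 147/255 = 0.576471
t(0,10) = 3.7 - 3.160·0.576471 = 1.878
Σt over all 11·3 pixels = 165047/2550 ≈ 64.7243137
V = pitch²·Σt = 0.51²·165047/2550 = 16.835

t(0,10)=1.878 V=16.835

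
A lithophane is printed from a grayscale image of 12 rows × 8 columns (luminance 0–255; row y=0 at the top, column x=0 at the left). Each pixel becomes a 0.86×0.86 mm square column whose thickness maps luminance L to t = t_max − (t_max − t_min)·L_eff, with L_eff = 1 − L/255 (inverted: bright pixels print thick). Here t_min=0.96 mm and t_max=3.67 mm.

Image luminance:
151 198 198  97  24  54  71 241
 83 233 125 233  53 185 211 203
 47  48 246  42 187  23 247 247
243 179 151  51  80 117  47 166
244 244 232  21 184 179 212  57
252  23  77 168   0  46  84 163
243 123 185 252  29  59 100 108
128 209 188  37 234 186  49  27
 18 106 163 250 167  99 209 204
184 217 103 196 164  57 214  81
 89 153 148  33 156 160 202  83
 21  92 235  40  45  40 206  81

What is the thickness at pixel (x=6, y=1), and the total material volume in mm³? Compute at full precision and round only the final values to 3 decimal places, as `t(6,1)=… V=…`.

t(6,1)=3.202 V=170.657

span = t_max - t_min = 3.67 - 0.96 = 2.710
L(6,1) = 211, L_eff = 1 - 211/255 = 0.172549 (inverted)
t(6,1) = 3.67 - 2.710·0.172549 = 3.202
Σt over all 12·8 pixels = 294196/1275 ≈ 230.7419608
V = pitch²·Σt = 0.86²·294196/1275 = 170.657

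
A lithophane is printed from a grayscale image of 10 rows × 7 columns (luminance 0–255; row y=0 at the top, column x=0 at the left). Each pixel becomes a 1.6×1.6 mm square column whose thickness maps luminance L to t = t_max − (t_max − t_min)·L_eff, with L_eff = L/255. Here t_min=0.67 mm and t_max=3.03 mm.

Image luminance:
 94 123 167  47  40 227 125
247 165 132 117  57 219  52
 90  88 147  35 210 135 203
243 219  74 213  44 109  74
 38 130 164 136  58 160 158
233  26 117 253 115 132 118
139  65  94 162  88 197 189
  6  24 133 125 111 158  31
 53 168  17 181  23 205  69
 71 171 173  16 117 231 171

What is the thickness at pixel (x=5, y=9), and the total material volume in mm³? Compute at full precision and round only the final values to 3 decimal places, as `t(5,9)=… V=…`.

t(5,9)=0.892 V=336.330

span = t_max - t_min = 3.03 - 0.67 = 2.360
L(5,9) = 231, L_eff = 231/255 = 0.905882
t(5,9) = 3.03 - 2.360·0.905882 = 0.892
Σt over all 10·7 pixels = 1675079/12750 ≈ 131.3787451
V = pitch²·Σt = 1.6²·1675079/12750 = 336.330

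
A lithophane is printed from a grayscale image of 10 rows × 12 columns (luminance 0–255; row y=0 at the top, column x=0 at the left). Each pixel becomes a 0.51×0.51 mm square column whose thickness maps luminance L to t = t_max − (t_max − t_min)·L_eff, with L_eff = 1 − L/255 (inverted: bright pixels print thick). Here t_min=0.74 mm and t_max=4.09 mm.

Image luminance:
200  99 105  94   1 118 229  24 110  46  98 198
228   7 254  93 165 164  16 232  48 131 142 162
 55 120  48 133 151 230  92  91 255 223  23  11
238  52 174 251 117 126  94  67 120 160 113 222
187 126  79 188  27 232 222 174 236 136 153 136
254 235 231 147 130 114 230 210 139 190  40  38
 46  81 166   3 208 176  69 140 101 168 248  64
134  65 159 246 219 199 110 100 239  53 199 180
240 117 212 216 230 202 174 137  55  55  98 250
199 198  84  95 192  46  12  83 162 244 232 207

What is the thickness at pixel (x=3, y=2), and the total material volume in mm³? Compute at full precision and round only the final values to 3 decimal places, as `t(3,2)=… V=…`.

t(3,2)=2.487 V=81.517

span = t_max - t_min = 4.09 - 0.74 = 3.350
L(3,2) = 133, L_eff = 1 - 133/255 = 0.478431 (inverted)
t(3,2) = 4.09 - 3.350·0.478431 = 2.487
Σt over all 10·12 pixels = 532793/1700 ≈ 313.4076471
V = pitch²·Σt = 0.51²·532793/1700 = 81.517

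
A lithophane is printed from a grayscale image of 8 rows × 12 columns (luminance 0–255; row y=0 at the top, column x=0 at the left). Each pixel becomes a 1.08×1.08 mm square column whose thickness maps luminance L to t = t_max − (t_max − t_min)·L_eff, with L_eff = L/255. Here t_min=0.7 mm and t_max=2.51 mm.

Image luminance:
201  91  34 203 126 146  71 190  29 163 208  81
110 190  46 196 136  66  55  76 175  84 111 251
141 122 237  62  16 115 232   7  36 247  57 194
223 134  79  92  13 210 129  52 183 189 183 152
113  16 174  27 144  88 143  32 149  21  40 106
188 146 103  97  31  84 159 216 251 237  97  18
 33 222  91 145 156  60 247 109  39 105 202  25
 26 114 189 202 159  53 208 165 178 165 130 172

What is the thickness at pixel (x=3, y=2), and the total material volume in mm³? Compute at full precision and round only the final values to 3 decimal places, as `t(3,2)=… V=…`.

span = t_max - t_min = 2.51 - 0.7 = 1.810
L(3,2) = 62, L_eff = 62/255 = 0.243137
t(3,2) = 2.51 - 1.810·0.243137 = 2.070
Σt over all 8·12 pixels = 233473/1500 ≈ 155.6486667
V = pitch²·Σt = 1.08²·233473/1500 = 181.549

t(3,2)=2.070 V=181.549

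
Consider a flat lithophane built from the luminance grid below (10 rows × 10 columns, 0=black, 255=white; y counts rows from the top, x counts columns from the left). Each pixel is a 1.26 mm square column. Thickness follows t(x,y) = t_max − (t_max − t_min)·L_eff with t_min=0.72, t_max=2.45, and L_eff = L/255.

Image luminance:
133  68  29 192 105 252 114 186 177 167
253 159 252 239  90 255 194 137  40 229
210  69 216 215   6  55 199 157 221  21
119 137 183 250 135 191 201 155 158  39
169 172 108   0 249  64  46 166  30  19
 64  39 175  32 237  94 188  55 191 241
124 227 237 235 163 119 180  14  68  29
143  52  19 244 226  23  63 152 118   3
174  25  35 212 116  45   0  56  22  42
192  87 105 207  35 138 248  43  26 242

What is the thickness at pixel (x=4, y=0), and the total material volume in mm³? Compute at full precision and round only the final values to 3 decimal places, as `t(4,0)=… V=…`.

t(4,0)=1.738 V=248.554

span = t_max - t_min = 2.45 - 0.72 = 1.730
L(4,0) = 105, L_eff = 105/255 = 0.411765
t(4,0) = 2.45 - 1.730·0.411765 = 1.738
Σt over all 10·10 pixels = 998068/6375 ≈ 156.5596863
V = pitch²·Σt = 1.26²·998068/6375 = 248.554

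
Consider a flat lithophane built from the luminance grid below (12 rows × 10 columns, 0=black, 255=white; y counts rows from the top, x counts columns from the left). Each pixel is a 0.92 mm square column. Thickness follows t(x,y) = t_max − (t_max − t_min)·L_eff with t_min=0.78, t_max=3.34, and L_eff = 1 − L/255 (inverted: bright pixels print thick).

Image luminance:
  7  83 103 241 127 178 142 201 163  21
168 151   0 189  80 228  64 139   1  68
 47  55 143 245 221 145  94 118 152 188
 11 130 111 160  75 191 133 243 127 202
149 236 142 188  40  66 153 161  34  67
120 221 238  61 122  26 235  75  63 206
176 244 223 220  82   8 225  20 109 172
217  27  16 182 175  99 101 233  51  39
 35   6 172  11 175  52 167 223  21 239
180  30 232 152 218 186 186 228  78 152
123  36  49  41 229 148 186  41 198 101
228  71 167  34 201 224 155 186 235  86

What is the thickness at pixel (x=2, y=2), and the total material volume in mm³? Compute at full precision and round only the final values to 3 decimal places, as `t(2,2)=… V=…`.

span = t_max - t_min = 3.34 - 0.78 = 2.560
L(2,2) = 143, L_eff = 1 - 143/255 = 0.439216 (inverted)
t(2,2) = 3.34 - 2.560·0.439216 = 2.216
Σt over all 12·10 pixels = 537012/2125 ≈ 252.7115294
V = pitch²·Σt = 0.92²·537012/2125 = 213.895

t(2,2)=2.216 V=213.895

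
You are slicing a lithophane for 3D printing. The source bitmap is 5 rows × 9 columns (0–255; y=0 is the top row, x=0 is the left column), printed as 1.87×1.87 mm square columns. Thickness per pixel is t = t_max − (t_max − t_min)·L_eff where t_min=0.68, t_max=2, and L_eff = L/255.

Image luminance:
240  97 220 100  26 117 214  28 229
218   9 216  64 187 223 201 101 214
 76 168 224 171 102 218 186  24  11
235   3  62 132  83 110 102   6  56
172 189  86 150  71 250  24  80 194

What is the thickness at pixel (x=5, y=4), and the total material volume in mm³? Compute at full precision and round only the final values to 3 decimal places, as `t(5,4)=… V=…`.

span = t_max - t_min = 2 - 0.68 = 1.320
L(5,4) = 250, L_eff = 250/255 = 0.980392
t(5,4) = 2 - 1.320·0.980392 = 0.706
Σt over all 5·9 pixels = 126471/2125 ≈ 59.5157647
V = pitch²·Σt = 1.87²·126471/2125 = 208.121

t(5,4)=0.706 V=208.121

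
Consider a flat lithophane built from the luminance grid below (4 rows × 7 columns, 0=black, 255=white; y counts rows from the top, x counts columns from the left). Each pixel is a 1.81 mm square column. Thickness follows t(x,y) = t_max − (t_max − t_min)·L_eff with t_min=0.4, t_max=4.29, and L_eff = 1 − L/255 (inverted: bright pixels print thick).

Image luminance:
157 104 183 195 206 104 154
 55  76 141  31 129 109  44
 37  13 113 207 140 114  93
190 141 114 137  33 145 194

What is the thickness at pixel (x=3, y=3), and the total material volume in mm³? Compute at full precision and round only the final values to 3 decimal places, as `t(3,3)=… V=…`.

span = t_max - t_min = 4.29 - 0.4 = 3.890
L(3,3) = 137, L_eff = 1 - 137/255 = 0.462745 (inverted)
t(3,3) = 4.29 - 3.890·0.462745 = 2.490
Σt over all 4·7 pixels = 1592251/25500 ≈ 62.4412157
V = pitch²·Σt = 1.81²·1592251/25500 = 204.564

t(3,3)=2.490 V=204.564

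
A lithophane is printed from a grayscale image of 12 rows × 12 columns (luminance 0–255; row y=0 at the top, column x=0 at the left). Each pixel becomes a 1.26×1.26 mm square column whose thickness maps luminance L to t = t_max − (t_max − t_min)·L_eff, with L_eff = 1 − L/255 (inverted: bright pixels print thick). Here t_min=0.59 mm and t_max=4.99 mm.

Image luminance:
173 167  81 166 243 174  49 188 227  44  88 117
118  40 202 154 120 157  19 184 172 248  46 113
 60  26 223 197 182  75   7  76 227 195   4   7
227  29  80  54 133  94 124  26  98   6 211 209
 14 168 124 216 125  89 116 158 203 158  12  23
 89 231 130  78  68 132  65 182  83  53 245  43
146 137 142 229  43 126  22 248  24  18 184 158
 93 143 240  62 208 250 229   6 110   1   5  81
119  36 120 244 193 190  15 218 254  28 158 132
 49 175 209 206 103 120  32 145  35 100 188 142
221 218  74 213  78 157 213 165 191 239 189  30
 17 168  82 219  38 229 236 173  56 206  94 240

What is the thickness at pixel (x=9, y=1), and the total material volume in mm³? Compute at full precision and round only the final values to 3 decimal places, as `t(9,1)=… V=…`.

t(9,1)=4.869 V=642.409

span = t_max - t_min = 4.99 - 0.59 = 4.400
L(9,1) = 248, L_eff = 1 - 248/255 = 0.027451 (inverted)
t(9,1) = 4.99 - 4.400·0.027451 = 4.869
Σt over all 12·12 pixels = 515918/1275 ≈ 404.6415686
V = pitch²·Σt = 1.26²·515918/1275 = 642.409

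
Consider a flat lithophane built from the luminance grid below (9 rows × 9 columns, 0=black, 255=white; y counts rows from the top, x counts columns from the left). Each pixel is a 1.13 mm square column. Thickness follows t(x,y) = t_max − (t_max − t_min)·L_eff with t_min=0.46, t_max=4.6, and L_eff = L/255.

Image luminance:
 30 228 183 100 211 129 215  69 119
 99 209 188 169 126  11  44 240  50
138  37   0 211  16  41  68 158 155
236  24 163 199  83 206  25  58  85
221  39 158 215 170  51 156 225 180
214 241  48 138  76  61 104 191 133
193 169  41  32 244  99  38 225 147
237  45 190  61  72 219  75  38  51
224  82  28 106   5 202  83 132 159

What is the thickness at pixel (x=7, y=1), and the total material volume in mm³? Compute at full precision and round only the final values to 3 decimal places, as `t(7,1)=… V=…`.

t(7,1)=0.704 V=265.541

span = t_max - t_min = 4.6 - 0.46 = 4.140
L(7,1) = 240, L_eff = 240/255 = 0.941176
t(7,1) = 4.6 - 4.140·0.941176 = 0.704
Σt over all 9·9 pixels = 883821/4250 ≈ 207.9578824
V = pitch²·Σt = 1.13²·883821/4250 = 265.541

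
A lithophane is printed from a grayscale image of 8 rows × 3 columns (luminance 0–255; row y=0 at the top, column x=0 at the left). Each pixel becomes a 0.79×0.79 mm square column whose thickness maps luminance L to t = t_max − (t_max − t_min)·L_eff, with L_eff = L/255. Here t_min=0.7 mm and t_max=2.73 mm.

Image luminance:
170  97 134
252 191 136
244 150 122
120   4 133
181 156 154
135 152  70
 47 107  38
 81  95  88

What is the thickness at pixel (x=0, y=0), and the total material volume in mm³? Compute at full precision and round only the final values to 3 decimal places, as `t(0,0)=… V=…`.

span = t_max - t_min = 2.73 - 0.7 = 2.030
L(0,0) = 170, L_eff = 170/255 = 0.666667
t(0,0) = 2.73 - 2.030·0.666667 = 1.377
Σt over all 8·3 pixels = 350063/8500 ≈ 41.1838824
V = pitch²·Σt = 0.79²·350063/8500 = 25.703

t(0,0)=1.377 V=25.703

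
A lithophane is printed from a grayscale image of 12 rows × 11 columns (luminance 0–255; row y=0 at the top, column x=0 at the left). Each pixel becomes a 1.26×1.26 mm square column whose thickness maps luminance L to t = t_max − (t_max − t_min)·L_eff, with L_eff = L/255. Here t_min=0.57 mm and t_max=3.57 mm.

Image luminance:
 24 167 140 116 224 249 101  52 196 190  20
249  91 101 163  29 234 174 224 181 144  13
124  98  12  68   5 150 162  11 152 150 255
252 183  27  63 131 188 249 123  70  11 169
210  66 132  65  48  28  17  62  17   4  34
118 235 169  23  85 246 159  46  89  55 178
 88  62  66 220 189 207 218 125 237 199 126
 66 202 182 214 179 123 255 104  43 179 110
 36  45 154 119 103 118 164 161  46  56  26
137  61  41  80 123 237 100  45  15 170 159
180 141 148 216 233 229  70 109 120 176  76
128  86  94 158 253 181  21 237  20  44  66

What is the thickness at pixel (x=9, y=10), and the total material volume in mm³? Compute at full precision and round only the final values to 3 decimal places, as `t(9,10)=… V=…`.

span = t_max - t_min = 3.57 - 0.57 = 3.000
L(9,10) = 176, L_eff = 176/255 = 0.690196
t(9,10) = 3.57 - 3.000·0.690196 = 1.499
Σt over all 12·11 pixels = 118292/425 ≈ 278.3341176
V = pitch²·Σt = 1.26²·118292/425 = 441.883

t(9,10)=1.499 V=441.883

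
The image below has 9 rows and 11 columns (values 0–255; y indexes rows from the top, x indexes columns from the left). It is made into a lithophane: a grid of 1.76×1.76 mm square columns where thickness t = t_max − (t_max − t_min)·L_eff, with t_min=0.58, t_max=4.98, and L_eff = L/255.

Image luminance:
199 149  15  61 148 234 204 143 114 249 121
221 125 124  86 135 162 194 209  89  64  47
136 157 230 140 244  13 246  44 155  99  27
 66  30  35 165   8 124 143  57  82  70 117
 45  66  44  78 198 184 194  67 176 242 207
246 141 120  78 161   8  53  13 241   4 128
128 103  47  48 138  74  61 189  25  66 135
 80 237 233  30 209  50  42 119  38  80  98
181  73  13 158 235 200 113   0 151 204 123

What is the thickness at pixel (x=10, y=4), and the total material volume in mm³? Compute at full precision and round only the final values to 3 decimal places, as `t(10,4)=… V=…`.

t(10,4)=1.408 V=893.490

span = t_max - t_min = 4.98 - 0.58 = 4.400
L(10,4) = 207, L_eff = 207/255 = 0.811765
t(10,4) = 4.98 - 4.400·0.811765 = 1.408
Σt over all 9·11 pixels = 245179/850 ≈ 288.4458824
V = pitch²·Σt = 1.76²·245179/850 = 893.490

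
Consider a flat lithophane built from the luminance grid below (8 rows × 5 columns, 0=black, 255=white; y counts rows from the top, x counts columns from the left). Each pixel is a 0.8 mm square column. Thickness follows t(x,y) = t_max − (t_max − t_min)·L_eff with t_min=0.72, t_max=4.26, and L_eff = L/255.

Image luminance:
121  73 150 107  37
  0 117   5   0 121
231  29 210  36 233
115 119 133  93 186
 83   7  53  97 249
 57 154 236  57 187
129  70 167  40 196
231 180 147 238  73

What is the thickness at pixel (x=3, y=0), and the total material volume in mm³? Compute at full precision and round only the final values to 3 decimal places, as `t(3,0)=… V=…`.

span = t_max - t_min = 4.26 - 0.72 = 3.540
L(3,0) = 107, L_eff = 107/255 = 0.419608
t(3,0) = 4.26 - 3.540·0.419608 = 2.775
Σt over all 8·5 pixels = 442947/4250 ≈ 104.2228235
V = pitch²·Σt = 0.8²·442947/4250 = 66.703

t(3,0)=2.775 V=66.703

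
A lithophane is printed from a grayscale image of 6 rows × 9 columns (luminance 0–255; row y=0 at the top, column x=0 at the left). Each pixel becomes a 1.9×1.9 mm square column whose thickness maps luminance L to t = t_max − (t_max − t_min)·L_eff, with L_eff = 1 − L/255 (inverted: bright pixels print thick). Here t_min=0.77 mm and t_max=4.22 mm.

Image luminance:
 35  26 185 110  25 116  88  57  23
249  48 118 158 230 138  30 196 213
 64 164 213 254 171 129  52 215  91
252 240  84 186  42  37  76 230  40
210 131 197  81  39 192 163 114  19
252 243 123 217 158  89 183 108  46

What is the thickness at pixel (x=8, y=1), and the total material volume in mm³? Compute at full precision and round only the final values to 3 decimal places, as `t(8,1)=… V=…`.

t(8,1)=3.652 V=499.318

span = t_max - t_min = 4.22 - 0.77 = 3.450
L(8,1) = 213, L_eff = 1 - 213/255 = 0.164706 (inverted)
t(8,1) = 4.22 - 3.450·0.164706 = 3.652
Σt over all 6·9 pixels = 58784/425 ≈ 138.3152941
V = pitch²·Σt = 1.9²·58784/425 = 499.318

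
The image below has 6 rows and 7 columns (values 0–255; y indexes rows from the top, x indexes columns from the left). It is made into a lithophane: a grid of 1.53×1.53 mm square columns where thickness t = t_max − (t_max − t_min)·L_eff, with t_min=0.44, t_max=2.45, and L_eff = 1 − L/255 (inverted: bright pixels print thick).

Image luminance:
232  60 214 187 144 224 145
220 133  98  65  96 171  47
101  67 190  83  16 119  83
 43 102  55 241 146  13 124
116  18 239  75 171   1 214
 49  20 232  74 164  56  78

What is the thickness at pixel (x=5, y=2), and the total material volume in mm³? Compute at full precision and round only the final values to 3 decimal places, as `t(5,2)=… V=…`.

t(5,2)=1.378 V=134.153

span = t_max - t_min = 2.45 - 0.44 = 2.010
L(5,2) = 119, L_eff = 1 - 119/255 = 0.533333 (inverted)
t(5,2) = 2.45 - 2.010·0.533333 = 1.378
Σt over all 6·7 pixels = 243561/4250 ≈ 57.3084706
V = pitch²·Σt = 1.53²·243561/4250 = 134.153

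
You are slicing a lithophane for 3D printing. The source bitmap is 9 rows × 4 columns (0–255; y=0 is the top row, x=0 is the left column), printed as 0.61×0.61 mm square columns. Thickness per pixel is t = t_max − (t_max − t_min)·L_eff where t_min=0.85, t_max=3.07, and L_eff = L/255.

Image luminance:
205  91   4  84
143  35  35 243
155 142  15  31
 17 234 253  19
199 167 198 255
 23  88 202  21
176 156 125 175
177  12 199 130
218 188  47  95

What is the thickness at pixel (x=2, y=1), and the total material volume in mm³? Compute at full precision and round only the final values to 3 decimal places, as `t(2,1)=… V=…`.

span = t_max - t_min = 3.07 - 0.85 = 2.220
L(2,1) = 35, L_eff = 35/255 = 0.137255
t(2,1) = 3.07 - 2.220·0.137255 = 2.765
Σt over all 9·4 pixels = 301101/4250 ≈ 70.8472941
V = pitch²·Σt = 0.61²·301101/4250 = 26.362

t(2,1)=2.765 V=26.362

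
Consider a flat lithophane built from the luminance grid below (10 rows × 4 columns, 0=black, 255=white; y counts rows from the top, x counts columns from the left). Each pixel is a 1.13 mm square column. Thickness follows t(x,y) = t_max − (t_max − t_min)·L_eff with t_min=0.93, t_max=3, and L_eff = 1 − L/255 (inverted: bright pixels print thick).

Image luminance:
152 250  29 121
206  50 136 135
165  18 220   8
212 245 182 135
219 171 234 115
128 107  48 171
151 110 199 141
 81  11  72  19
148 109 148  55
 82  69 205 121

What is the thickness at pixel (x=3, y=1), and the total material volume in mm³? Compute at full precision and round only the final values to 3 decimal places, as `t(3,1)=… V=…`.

span = t_max - t_min = 3 - 0.93 = 2.070
L(3,1) = 135, L_eff = 1 - 135/255 = 0.470588 (inverted)
t(3,1) = 3 - 2.070·0.470588 = 2.026
Σt over all 10·4 pixels = 336741/4250 ≈ 79.2331765
V = pitch²·Σt = 1.13²·336741/4250 = 101.173

t(3,1)=2.026 V=101.173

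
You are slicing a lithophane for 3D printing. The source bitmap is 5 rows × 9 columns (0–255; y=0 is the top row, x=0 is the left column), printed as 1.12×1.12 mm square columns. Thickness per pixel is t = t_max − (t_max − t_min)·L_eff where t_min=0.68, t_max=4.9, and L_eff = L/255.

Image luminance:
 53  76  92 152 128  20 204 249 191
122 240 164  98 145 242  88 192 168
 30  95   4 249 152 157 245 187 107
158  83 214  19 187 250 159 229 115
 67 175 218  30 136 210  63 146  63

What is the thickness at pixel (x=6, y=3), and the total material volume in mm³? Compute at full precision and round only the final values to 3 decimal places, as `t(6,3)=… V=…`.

span = t_max - t_min = 4.9 - 0.68 = 4.220
L(6,3) = 159, L_eff = 159/255 = 0.623529
t(6,3) = 4.9 - 4.220·0.623529 = 2.269
Σt over all 5·9 pixels = 488961/4250 ≈ 115.0496471
V = pitch²·Σt = 1.12²·488961/4250 = 144.318

t(6,3)=2.269 V=144.318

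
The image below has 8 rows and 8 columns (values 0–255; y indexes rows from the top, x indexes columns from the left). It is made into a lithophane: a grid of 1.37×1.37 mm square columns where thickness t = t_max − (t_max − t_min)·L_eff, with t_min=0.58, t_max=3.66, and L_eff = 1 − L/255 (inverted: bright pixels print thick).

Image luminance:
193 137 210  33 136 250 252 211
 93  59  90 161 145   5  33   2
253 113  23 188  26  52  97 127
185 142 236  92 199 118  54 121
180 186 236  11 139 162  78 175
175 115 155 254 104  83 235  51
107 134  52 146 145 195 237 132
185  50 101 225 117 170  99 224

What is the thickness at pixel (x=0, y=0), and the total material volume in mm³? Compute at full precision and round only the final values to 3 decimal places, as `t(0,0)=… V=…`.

t(0,0)=2.911 V=266.764

span = t_max - t_min = 3.66 - 0.58 = 3.080
L(0,0) = 193, L_eff = 1 - 193/255 = 0.243137 (inverted)
t(0,0) = 3.66 - 3.080·0.243137 = 2.911
Σt over all 8·8 pixels = 302026/2125 ≈ 142.1298824
V = pitch²·Σt = 1.37²·302026/2125 = 266.764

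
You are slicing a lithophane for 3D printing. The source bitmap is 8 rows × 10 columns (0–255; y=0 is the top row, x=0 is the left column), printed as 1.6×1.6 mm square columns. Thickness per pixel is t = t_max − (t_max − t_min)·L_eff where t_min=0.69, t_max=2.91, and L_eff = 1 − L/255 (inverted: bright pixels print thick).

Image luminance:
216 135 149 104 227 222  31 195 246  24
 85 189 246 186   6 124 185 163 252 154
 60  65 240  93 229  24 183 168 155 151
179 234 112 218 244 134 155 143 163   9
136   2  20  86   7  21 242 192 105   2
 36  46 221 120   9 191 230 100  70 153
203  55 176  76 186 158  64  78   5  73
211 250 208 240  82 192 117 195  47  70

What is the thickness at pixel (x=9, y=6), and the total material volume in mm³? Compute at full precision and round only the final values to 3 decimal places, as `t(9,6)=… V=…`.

t(9,6)=1.326 V=381.410

span = t_max - t_min = 2.91 - 0.69 = 2.220
L(9,6) = 73, L_eff = 1 - 73/255 = 0.713725 (inverted)
t(9,6) = 2.91 - 2.220·0.713725 = 1.326
Σt over all 8·10 pixels = 633201/4250 ≈ 148.9884706
V = pitch²·Σt = 1.6²·633201/4250 = 381.410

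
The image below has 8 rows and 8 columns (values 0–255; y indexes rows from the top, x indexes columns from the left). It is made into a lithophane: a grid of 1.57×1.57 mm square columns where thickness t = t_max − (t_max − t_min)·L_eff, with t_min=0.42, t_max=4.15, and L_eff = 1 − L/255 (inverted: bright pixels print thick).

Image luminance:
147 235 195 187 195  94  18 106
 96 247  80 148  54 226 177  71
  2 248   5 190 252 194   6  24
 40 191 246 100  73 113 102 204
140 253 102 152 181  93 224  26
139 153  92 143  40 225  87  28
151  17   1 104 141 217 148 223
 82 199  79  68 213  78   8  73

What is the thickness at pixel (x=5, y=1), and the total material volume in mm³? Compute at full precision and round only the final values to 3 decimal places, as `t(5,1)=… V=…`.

t(5,1)=3.726 V=359.962

span = t_max - t_min = 4.15 - 0.42 = 3.730
L(5,1) = 226, L_eff = 1 - 226/255 = 0.113725 (inverted)
t(5,1) = 4.15 - 3.730·0.113725 = 3.726
Σt over all 8·8 pixels = 1861949/12750 ≈ 146.0352157
V = pitch²·Σt = 1.57²·1861949/12750 = 359.962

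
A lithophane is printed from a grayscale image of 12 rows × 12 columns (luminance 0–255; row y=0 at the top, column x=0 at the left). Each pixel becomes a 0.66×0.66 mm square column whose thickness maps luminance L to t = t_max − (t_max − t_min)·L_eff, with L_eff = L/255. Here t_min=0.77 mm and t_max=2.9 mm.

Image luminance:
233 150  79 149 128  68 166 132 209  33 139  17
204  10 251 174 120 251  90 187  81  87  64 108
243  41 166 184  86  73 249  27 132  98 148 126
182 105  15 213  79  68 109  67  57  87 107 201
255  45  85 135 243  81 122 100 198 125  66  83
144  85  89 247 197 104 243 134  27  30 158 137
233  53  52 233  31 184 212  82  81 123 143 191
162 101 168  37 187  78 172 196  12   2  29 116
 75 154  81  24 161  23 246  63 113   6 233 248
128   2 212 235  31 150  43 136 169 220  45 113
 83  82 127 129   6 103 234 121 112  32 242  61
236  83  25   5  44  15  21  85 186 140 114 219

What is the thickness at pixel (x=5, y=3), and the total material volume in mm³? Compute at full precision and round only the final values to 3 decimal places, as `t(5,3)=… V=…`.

t(5,3)=2.332 V=118.523

span = t_max - t_min = 2.9 - 0.77 = 2.130
L(5,3) = 68, L_eff = 68/255 = 0.266667
t(5,3) = 2.9 - 2.130·0.266667 = 2.332
Σt over all 12·12 pixels = 115639/425 ≈ 272.0917647
V = pitch²·Σt = 0.66²·115639/425 = 118.523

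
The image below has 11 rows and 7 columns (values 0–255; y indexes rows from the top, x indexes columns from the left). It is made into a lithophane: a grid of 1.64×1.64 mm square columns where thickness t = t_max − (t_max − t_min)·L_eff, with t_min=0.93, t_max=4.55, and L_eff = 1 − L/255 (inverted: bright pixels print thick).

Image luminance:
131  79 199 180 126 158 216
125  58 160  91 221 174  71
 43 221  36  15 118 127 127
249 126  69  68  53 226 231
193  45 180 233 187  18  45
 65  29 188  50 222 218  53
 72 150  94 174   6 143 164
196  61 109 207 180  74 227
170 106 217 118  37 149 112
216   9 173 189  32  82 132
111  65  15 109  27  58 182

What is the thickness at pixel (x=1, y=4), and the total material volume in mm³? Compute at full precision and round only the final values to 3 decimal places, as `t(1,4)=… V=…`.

span = t_max - t_min = 4.55 - 0.93 = 3.620
L(1,4) = 45, L_eff = 1 - 45/255 = 0.823529 (inverted)
t(1,4) = 4.55 - 3.620·0.823529 = 1.569
Σt over all 11·7 pixels = 1059527/5100 ≈ 207.7503922
V = pitch²·Σt = 1.64²·1059527/5100 = 558.765

t(1,4)=1.569 V=558.765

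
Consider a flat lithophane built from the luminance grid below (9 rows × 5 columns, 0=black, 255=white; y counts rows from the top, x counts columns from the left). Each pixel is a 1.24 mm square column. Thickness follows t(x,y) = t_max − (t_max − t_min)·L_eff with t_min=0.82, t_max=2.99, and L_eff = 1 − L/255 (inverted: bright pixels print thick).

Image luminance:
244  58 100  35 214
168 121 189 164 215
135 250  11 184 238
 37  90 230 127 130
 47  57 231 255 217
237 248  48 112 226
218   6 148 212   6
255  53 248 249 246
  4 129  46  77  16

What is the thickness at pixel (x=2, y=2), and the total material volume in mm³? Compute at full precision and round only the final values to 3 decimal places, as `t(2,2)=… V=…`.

span = t_max - t_min = 2.99 - 0.82 = 2.170
L(2,2) = 11, L_eff = 1 - 11/255 = 0.956863 (inverted)
t(2,2) = 2.99 - 2.170·0.956863 = 0.914
Σt over all 9·5 pixels = 786059/8500 ≈ 92.4775294
V = pitch²·Σt = 1.24²·786059/8500 = 142.193

t(2,2)=0.914 V=142.193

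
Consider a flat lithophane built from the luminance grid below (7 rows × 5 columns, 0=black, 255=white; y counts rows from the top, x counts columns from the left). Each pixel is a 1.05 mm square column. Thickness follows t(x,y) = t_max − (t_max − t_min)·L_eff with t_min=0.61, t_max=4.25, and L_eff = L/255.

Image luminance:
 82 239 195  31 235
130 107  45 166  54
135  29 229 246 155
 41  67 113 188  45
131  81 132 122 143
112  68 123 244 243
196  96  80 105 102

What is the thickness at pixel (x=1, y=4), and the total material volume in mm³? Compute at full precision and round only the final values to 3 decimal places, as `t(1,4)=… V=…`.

t(1,4)=3.094 V=93.020

span = t_max - t_min = 4.25 - 0.61 = 3.640
L(1,4) = 81, L_eff = 81/255 = 0.317647
t(1,4) = 4.25 - 3.640·0.317647 = 3.094
Σt over all 7·5 pixels = 430297/5100 ≈ 84.3719608
V = pitch²·Σt = 1.05²·430297/5100 = 93.020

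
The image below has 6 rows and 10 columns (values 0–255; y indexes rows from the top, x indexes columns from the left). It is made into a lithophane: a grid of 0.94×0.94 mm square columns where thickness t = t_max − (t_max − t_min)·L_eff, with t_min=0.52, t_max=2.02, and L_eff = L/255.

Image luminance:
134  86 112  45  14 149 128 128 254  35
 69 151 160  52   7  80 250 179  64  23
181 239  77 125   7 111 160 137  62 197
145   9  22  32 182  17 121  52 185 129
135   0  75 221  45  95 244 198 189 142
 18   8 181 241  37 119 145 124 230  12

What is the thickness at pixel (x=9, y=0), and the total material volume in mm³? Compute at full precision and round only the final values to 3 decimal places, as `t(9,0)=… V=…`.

span = t_max - t_min = 2.02 - 0.52 = 1.500
L(9,0) = 35, L_eff = 35/255 = 0.137255
t(9,0) = 2.02 - 1.500·0.137255 = 1.814
Σt over all 6·10 pixels = 2767/34 ≈ 81.3823529
V = pitch²·Σt = 0.94²·2767/34 = 71.909

t(9,0)=1.814 V=71.909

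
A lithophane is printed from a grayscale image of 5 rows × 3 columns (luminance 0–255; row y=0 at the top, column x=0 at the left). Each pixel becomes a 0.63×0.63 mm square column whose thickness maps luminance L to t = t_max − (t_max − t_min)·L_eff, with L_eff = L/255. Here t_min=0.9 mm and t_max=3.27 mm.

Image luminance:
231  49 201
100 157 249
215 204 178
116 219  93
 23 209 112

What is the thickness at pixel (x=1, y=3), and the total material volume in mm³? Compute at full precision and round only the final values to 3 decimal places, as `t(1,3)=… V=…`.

t(1,3)=1.235 V=10.777

span = t_max - t_min = 3.27 - 0.9 = 2.370
L(1,3) = 219, L_eff = 219/255 = 0.858824
t(1,3) = 3.27 - 2.370·0.858824 = 1.235
Σt over all 5·3 pixels = 230801/8500 ≈ 27.1530588
V = pitch²·Σt = 0.63²·230801/8500 = 10.777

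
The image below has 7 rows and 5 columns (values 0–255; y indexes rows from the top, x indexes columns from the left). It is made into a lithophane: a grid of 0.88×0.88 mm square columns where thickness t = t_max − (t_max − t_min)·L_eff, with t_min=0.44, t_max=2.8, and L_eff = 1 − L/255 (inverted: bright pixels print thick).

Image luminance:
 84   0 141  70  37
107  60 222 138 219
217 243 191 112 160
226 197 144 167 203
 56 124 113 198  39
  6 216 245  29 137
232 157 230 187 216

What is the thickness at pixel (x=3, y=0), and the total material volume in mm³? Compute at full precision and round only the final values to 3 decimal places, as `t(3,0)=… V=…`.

span = t_max - t_min = 2.8 - 0.44 = 2.360
L(3,0) = 70, L_eff = 1 - 70/255 = 0.725490 (inverted)
t(3,0) = 2.8 - 2.360·0.725490 = 1.088
Σt over all 7·5 pixels = 400432/6375 ≈ 62.8128627
V = pitch²·Σt = 0.88²·400432/6375 = 48.642

t(3,0)=1.088 V=48.642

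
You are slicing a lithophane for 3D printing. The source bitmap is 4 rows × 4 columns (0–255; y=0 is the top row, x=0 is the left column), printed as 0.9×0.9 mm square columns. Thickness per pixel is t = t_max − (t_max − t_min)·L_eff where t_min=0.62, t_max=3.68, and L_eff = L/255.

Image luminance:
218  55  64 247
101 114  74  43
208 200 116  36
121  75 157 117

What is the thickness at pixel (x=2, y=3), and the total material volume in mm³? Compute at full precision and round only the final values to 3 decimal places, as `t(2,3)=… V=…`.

t(2,3)=1.796 V=28.778

span = t_max - t_min = 3.68 - 0.62 = 3.060
L(2,3) = 157, L_eff = 157/255 = 0.615686
t(2,3) = 3.68 - 3.060·0.615686 = 1.796
Σt over all 4·4 pixels = 35.528
V = pitch²·Σt = 0.9²·35.528 = 28.778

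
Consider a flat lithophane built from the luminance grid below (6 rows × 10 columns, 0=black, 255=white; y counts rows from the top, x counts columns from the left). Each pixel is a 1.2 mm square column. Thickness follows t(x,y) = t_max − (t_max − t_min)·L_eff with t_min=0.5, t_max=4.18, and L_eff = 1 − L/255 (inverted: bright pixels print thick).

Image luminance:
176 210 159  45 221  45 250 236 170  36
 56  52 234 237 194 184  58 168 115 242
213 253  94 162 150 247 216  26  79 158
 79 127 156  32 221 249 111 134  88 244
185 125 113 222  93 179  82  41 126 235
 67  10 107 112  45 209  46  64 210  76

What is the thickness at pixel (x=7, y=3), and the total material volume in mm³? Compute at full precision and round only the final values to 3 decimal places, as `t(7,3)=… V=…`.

span = t_max - t_min = 4.18 - 0.5 = 3.680
L(7,3) = 134, L_eff = 1 - 134/255 = 0.474510 (inverted)
t(7,3) = 4.18 - 3.680·0.474510 = 2.434
Σt over all 6·10 pixels = 970858/6375 ≈ 152.2914510
V = pitch²·Σt = 1.2²·970858/6375 = 219.300

t(7,3)=2.434 V=219.300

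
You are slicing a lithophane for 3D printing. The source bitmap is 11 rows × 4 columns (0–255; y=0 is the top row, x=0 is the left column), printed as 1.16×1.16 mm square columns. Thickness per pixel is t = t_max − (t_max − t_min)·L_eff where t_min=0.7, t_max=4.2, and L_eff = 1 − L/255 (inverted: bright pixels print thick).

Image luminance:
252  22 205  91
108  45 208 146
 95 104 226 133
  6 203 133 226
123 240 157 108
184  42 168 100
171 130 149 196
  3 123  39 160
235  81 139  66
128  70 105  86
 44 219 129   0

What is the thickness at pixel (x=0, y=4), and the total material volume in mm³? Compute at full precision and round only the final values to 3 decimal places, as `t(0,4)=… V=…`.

span = t_max - t_min = 4.2 - 0.7 = 3.500
L(0,4) = 123, L_eff = 1 - 123/255 = 0.517647 (inverted)
t(0,4) = 4.2 - 3.500·0.517647 = 2.388
Σt over all 11·4 pixels = 9149/85 ≈ 107.6352941
V = pitch²·Σt = 1.16²·9149/85 = 144.834

t(0,4)=2.388 V=144.834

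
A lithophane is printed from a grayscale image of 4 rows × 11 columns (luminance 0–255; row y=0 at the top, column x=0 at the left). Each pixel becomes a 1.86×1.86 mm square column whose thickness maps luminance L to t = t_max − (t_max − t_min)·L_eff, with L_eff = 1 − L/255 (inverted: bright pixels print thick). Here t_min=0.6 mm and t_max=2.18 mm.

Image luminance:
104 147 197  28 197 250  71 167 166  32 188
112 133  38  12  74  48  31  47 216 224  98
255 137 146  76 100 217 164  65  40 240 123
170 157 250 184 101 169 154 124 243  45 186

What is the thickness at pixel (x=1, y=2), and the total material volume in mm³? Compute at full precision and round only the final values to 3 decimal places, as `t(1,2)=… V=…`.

span = t_max - t_min = 2.18 - 0.6 = 1.580
L(1,2) = 137, L_eff = 1 - 137/255 = 0.462745 (inverted)
t(1,2) = 2.18 - 1.580·0.462745 = 1.449
Σt over all 4·11 pixels = 402377/6375 ≈ 63.1179608
V = pitch²·Σt = 1.86²·402377/6375 = 218.363

t(1,2)=1.449 V=218.363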